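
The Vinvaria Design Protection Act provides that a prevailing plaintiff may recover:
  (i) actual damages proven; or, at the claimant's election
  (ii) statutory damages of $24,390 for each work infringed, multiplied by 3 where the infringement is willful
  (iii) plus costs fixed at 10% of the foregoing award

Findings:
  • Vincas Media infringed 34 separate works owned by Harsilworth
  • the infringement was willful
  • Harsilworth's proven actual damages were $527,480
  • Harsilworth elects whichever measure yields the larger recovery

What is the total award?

Statutory damages: 34 × $24,390 = $829,260
Trebled: 3 × $829,260 = $2,487,780
Greater of actual damages ($527,480) or enhanced statutory damages ($2,487,780): $2,487,780
Costs: 10% of $2,487,780 = $248,778
Award plus costs: $2,487,780 + $248,778 = $2,736,558

$2,736,558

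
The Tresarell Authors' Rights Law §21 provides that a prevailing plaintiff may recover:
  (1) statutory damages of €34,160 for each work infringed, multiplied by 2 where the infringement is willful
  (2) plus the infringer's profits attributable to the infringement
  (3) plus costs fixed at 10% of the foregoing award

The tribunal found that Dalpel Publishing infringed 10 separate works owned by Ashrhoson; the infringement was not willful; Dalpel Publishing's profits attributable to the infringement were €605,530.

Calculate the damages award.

Statutory damages: 10 × €34,160 = €341,600
Infringement not willful: no ×2 enhancement.
Combined award: €341,600 + €605,530 = €947,130
Costs: 10% of €947,130 = €94,713
Award plus costs: €947,130 + €94,713 = €1,041,843

€1,041,843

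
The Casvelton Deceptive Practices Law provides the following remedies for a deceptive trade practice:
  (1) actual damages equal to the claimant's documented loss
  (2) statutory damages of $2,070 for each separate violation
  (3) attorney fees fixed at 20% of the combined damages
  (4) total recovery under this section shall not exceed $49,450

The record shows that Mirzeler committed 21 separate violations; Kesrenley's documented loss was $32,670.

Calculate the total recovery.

$49,450

Statutory damages: 21 × $2,070 = $43,470
Combined damages: $32,670 + $43,470 = $76,140
Attorney fees: 20% of $76,140 = $15,228
Total before cap: $76,140 + $15,228 = $91,368
Cap at $49,450: $91,368 exceeds the cap → $49,450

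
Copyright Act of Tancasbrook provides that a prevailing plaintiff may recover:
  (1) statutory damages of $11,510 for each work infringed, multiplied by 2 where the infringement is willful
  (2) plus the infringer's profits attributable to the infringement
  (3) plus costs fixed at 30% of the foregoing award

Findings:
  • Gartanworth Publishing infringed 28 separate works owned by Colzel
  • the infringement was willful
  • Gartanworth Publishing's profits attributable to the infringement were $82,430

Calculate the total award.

Award: $945,087

Statutory damages: 28 × $11,510 = $322,280
Doubled: 2 × $322,280 = $644,560
Combined award: $644,560 + $82,430 = $726,990
Costs: 30% of $726,990 = $218,097
Award plus costs: $726,990 + $218,097 = $945,087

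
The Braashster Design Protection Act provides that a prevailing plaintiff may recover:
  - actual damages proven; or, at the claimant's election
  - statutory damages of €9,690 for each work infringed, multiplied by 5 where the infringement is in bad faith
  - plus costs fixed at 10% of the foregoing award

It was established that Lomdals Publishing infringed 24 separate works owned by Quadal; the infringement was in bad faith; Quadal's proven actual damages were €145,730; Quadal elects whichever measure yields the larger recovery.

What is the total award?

€1,279,080

Statutory damages: 24 × €9,690 = €232,560
Multiplied by 5: 5 × €232,560 = €1,162,800
Greater of actual damages (€145,730) or enhanced statutory damages (€1,162,800): €1,162,800
Costs: 10% of €1,162,800 = €116,280
Award plus costs: €1,162,800 + €116,280 = €1,279,080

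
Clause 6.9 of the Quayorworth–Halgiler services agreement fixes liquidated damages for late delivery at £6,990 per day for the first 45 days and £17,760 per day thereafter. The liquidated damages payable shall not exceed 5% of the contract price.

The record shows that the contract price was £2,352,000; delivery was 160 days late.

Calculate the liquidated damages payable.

First 45 days: 45 × £6,990 = £314,550
Remaining days: (160 − 45) × £17,760 = £2,042,400
Accrued per-day damages: £314,550 + £2,042,400 = £2,356,950
Cap: 5% of £2,352,000 = £117,600
Cap at £117,600: £2,356,950 exceeds the cap → £117,600

Liquidated damages: £117,600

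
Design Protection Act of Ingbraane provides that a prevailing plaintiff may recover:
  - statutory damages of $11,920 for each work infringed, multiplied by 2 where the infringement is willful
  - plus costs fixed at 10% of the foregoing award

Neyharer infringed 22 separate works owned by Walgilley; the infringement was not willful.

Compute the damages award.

Statutory damages: 22 × $11,920 = $262,240
Infringement not willful: no ×2 enhancement.
Costs: 10% of $262,240 = $26,224
Award plus costs: $262,240 + $26,224 = $288,464

Award: $288,464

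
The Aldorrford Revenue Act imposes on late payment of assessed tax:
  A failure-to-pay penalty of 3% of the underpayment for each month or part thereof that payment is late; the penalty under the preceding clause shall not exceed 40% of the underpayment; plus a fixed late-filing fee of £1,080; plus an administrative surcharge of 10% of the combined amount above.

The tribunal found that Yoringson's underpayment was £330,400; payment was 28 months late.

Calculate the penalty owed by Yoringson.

£146,564

Accrued rate: 3% × 28 = 84%, capped at 40% → 40%
Failure-to-pay penalty: 40% of £330,400 = £132,160
Penalty before surcharge: £132,160 + £1,080 = £133,240
Administrative surcharge: 10% of £133,240 = £13,324
Total penalty: £133,240 + £13,324 = £146,564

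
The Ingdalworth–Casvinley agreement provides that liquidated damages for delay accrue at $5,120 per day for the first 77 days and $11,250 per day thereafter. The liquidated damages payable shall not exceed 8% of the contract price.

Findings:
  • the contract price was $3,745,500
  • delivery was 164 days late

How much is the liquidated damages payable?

First 77 days: 77 × $5,120 = $394,240
Remaining days: (164 − 77) × $11,250 = $978,750
Accrued per-day damages: $394,240 + $978,750 = $1,372,990
Cap: 8% of $3,745,500 = $299,640
Cap at $299,640: $1,372,990 exceeds the cap → $299,640

$299,640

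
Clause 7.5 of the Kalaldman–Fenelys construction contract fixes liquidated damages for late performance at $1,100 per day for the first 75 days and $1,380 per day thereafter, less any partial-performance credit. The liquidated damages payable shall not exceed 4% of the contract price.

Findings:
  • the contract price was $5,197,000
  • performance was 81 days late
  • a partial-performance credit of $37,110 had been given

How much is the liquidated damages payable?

First 75 days: 75 × $1,100 = $82,500
Remaining days: (81 − 75) × $1,380 = $8,280
Accrued per-day damages: $82,500 + $8,280 = $90,780
Less partial-performance credit: $90,780 − $37,110 = $53,670
Cap: 4% of $5,197,000 = $207,880
Cap at $207,880: $53,670 is within the cap, no reduction.

$53,670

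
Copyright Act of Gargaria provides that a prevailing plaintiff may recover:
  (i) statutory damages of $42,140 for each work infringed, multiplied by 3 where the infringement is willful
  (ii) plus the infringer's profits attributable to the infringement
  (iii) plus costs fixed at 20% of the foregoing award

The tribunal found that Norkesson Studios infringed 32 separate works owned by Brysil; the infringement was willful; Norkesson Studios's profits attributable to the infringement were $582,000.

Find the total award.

$5,552,928

Statutory damages: 32 × $42,140 = $1,348,480
Trebled: 3 × $1,348,480 = $4,045,440
Combined award: $4,045,440 + $582,000 = $4,627,440
Costs: 20% of $4,627,440 = $925,488
Award plus costs: $4,627,440 + $925,488 = $5,552,928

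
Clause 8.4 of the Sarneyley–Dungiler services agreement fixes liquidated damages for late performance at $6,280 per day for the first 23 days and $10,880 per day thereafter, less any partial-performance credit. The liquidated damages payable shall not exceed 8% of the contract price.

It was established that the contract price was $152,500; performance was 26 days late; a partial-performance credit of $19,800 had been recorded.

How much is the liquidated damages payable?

$12,200

First 23 days: 23 × $6,280 = $144,440
Remaining days: (26 − 23) × $10,880 = $32,640
Accrued per-day damages: $144,440 + $32,640 = $177,080
Less partial-performance credit: $177,080 − $19,800 = $157,280
Cap: 8% of $152,500 = $12,200
Cap at $12,200: $157,280 exceeds the cap → $12,200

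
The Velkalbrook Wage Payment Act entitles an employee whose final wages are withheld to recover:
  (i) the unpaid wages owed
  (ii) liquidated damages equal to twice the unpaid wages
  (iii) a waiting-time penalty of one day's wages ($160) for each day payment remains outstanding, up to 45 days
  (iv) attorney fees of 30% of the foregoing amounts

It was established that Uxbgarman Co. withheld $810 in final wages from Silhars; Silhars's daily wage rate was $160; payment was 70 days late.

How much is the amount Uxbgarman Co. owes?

$12,519

Doubled: 2 × $810 = $1,620
Penalty days: min(70, 45) = 45
Waiting-time penalty: 45 × $160 = $7,200
Subtotal: $810 + $1,620 + $7,200 = $9,630
Attorney fees: 30% of $9,630 = $2,889
Total award: $9,630 + $2,889 = $12,519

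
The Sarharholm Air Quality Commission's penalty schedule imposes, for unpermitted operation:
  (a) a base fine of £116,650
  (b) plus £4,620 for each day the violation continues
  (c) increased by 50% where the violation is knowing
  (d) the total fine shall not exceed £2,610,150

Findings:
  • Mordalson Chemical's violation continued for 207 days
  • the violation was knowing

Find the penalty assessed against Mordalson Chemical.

Per-day component: 207 × £4,620 = £956,340
Base plus per-day: £116,650 + £956,340 = £1,072,990
Enhancement: 50% of £1,072,990 = £536,495
Enhanced fine: £1,072,990 + £536,495 = £1,609,485
Cap at £2,610,150: £1,609,485 is within the cap, no reduction.

£1,609,485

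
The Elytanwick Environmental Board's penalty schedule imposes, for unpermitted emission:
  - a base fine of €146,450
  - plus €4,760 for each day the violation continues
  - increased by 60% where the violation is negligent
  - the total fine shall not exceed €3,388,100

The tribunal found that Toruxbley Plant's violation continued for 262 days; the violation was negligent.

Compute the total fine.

Per-day component: 262 × €4,760 = €1,247,120
Base plus per-day: €146,450 + €1,247,120 = €1,393,570
Enhancement: 60% of €1,393,570 = €836,142
Enhanced fine: €1,393,570 + €836,142 = €2,229,712
Cap at €3,388,100: €2,229,712 is within the cap, no reduction.

Civil penalty: €2,229,712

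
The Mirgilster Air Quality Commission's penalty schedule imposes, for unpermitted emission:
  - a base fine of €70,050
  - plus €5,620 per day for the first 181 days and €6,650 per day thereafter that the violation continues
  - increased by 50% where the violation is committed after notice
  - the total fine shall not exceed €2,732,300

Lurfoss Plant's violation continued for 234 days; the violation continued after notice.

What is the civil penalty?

€2,159,580

First 181 days: 181 × €5,620 = €1,017,220
Remaining days: (234 − 181) × €6,650 = €352,450
Per-day component: €1,017,220 + €352,450 = €1,369,670
Base plus per-day: €70,050 + €1,369,670 = €1,439,720
Enhancement: 50% of €1,439,720 = €719,860
Enhanced fine: €1,439,720 + €719,860 = €2,159,580
Cap at €2,732,300: €2,159,580 is within the cap, no reduction.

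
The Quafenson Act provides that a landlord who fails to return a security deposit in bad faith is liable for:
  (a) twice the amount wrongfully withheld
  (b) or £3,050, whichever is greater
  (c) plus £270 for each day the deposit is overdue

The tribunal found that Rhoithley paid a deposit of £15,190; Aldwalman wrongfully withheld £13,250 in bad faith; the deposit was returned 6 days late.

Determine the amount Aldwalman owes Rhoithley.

Doubled: 2 × £13,250 = £26,500
Minimum £3,050: £26,500 meets the minimum, no increase.
Late-return penalty: 6 × £270 = £1,620
Damages plus late penalty: £26,500 + £1,620 = £28,120

£28,120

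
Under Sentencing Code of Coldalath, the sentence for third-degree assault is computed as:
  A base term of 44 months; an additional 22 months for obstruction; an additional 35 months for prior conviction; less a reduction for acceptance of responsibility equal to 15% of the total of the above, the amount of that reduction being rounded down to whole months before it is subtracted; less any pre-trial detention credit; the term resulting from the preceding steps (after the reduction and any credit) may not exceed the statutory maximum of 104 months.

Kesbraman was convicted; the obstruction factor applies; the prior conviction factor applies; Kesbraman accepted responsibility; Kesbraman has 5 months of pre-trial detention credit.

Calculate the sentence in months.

Obstruction enhancement: +22 months
Prior conviction enhancement: +35 months
Adjusted term: 44 months + 22 months + 35 months = 101 months
Acceptance of responsibility reduction: 15% of 101 months = 15 months (rounded down)
After reduction: 101 − 15 = 86 months
Less pre-trial detention credit: 86 months − 5 months = 81 months
Cap at 104 months: 81 months is within the cap, no reduction.

81 months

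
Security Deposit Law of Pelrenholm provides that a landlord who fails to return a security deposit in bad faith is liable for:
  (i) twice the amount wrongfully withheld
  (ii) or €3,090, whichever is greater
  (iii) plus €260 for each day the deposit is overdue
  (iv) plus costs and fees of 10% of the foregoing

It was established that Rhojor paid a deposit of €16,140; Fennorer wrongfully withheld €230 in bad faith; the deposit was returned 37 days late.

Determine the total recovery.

Doubled: 2 × €230 = €460
Minimum €3,090: €460 is below the minimum → €3,090
Late-return penalty: 37 × €260 = €9,620
Damages plus late penalty: €3,090 + €9,620 = €12,710
Costs and fees: 10% of €12,710 = €1,271
Total recovery: €12,710 + €1,271 = €13,981

€13,981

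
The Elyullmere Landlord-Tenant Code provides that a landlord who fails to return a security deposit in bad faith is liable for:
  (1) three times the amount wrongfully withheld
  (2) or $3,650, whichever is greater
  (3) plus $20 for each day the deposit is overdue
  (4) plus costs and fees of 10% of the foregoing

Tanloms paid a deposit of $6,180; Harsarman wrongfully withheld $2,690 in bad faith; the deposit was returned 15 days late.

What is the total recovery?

Trebled: 3 × $2,690 = $8,070
Minimum $3,650: $8,070 meets the minimum, no increase.
Late-return penalty: 15 × $20 = $300
Damages plus late penalty: $8,070 + $300 = $8,370
Costs and fees: 10% of $8,370 = $837
Total recovery: $8,370 + $837 = $9,207

$9,207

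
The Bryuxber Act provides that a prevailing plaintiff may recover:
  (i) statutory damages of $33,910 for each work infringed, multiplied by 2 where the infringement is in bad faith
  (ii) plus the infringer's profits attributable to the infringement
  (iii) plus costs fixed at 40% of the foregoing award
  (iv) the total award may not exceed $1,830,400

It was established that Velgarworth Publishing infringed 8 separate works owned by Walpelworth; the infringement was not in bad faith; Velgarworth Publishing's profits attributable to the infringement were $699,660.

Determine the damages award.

Statutory damages: 8 × $33,910 = $271,280
Infringement not in bad faith: no ×2 enhancement.
Combined award: $271,280 + $699,660 = $970,940
Costs: 40% of $970,940 = $388,376
Award plus costs: $970,940 + $388,376 = $1,359,316
Cap at $1,830,400: $1,359,316 is within the cap, no reduction.

$1,359,316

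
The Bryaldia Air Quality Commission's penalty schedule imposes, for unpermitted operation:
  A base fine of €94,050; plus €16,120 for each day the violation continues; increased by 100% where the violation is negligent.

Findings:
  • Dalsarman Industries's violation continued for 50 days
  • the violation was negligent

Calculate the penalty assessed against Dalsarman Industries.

€1,800,100

Per-day component: 50 × €16,120 = €806,000
Base plus per-day: €94,050 + €806,000 = €900,050
Enhancement: 100% of €900,050 = €900,050
Enhanced fine: €900,050 + €900,050 = €1,800,100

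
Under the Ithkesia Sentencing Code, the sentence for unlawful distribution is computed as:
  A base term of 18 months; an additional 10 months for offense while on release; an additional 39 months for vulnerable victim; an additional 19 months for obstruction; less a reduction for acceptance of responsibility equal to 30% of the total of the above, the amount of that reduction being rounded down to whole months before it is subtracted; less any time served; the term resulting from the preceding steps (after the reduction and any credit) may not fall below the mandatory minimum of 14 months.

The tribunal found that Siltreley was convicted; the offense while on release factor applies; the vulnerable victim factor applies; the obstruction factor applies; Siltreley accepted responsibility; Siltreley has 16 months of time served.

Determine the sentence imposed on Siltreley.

45 months

Offense while on release enhancement: +10 months
Vulnerable victim enhancement: +39 months
Obstruction enhancement: +19 months
Adjusted term: 18 months + 10 months + 39 months + 19 months = 86 months
Acceptance of responsibility reduction: 30% of 86 months = 25 months (rounded down)
After reduction: 86 − 25 = 61 months
Less time served: 61 months − 16 months = 45 months
Minimum 14 months: 45 months meets the minimum, no increase.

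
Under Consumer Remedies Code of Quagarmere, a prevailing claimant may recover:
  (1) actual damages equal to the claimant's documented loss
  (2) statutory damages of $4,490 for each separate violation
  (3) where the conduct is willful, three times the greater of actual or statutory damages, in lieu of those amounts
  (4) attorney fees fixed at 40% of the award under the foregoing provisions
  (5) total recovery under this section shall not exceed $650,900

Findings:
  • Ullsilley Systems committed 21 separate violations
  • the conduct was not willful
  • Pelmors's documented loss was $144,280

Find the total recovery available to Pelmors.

Statutory damages: 21 × $4,490 = $94,290
Conduct not willful: the in-lieu enhancement does not apply.
Actual plus statutory damages: $144,280 + $94,290 = $238,570
Attorney fees: 40% of $238,570 = $95,428
Total before cap: $238,570 + $95,428 = $333,998
Cap at $650,900: $333,998 is within the cap, no reduction.

$333,998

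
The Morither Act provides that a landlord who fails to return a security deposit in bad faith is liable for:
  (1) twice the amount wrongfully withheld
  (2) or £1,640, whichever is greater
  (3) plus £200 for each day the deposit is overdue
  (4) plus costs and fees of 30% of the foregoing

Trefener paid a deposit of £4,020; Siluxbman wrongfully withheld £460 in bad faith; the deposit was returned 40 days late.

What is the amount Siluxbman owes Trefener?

Recovery: £12,532

Doubled: 2 × £460 = £920
Minimum £1,640: £920 is below the minimum → £1,640
Late-return penalty: 40 × £200 = £8,000
Damages plus late penalty: £1,640 + £8,000 = £9,640
Costs and fees: 30% of £9,640 = £2,892
Total recovery: £9,640 + £2,892 = £12,532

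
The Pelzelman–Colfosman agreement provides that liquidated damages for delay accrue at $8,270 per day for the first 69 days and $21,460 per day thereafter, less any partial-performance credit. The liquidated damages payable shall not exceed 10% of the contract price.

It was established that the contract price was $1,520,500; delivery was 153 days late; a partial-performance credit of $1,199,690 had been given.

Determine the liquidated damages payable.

First 69 days: 69 × $8,270 = $570,630
Remaining days: (153 − 69) × $21,460 = $1,802,640
Accrued per-day damages: $570,630 + $1,802,640 = $2,373,270
Less partial-performance credit: $2,373,270 − $1,199,690 = $1,173,580
Cap: 10% of $1,520,500 = $152,050
Cap at $152,050: $1,173,580 exceeds the cap → $152,050

Liquidated damages: $152,050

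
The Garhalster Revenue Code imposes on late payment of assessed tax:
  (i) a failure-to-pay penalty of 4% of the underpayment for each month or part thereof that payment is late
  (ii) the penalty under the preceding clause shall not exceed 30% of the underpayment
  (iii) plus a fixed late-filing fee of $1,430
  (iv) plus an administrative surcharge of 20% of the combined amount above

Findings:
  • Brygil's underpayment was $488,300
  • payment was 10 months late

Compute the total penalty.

Accrued rate: 4% × 10 = 40%, capped at 30% → 30%
Failure-to-pay penalty: 30% of $488,300 = $146,490
Penalty before surcharge: $146,490 + $1,430 = $147,920
Administrative surcharge: 20% of $147,920 = $29,584
Total penalty: $147,920 + $29,584 = $177,504

Penalty: $177,504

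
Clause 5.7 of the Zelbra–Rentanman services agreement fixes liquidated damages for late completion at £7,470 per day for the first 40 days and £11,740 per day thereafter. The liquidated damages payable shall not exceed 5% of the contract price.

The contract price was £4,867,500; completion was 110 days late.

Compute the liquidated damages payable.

First 40 days: 40 × £7,470 = £298,800
Remaining days: (110 − 40) × £11,740 = £821,800
Accrued per-day damages: £298,800 + £821,800 = £1,120,600
Cap: 5% of £4,867,500 = £243,375
Cap at £243,375: £1,120,600 exceeds the cap → £243,375

£243,375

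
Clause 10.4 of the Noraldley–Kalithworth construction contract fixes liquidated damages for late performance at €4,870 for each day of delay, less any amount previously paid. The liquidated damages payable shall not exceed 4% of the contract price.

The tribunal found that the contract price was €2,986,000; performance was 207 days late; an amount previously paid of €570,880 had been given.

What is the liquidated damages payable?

Liquidated damages: €119,440

Per-day damages: 207 × €4,870 = €1,008,090
Less amount previously paid: €1,008,090 − €570,880 = €437,210
Cap: 4% of €2,986,000 = €119,440
Cap at €119,440: €437,210 exceeds the cap → €119,440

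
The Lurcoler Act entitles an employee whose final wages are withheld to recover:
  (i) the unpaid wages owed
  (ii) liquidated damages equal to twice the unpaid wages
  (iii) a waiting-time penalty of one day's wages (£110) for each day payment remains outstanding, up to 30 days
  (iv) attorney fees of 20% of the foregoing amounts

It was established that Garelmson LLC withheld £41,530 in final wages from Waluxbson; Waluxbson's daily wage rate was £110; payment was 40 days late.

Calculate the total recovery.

Doubled: 2 × £41,530 = £83,060
Penalty days: min(40, 30) = 30
Waiting-time penalty: 30 × £110 = £3,300
Subtotal: £41,530 + £83,060 + £3,300 = £127,890
Attorney fees: 20% of £127,890 = £25,578
Total award: £127,890 + £25,578 = £153,468

£153,468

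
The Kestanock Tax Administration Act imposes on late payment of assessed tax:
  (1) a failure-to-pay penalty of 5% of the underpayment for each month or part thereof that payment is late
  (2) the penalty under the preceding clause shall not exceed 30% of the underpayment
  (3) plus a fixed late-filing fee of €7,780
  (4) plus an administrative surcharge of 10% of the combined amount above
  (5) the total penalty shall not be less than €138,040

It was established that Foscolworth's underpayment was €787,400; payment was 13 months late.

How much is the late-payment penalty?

Accrued rate: 5% × 13 = 65%, capped at 30% → 30%
Failure-to-pay penalty: 30% of €787,400 = €236,220
Penalty before surcharge: €236,220 + €7,780 = €244,000
Administrative surcharge: 10% of €244,000 = €24,400
Total penalty: €244,000 + €24,400 = €268,400
Minimum €138,040: €268,400 meets the minimum, no increase.

€268,400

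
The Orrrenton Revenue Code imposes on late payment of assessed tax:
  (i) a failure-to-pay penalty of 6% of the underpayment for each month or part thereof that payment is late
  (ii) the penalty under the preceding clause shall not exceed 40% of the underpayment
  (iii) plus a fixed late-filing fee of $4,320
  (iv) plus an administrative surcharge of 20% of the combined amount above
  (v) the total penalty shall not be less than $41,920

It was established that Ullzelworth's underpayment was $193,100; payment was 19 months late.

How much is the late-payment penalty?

Penalty: $97,872

Accrued rate: 6% × 19 = 114%, capped at 40% → 40%
Failure-to-pay penalty: 40% of $193,100 = $77,240
Penalty before surcharge: $77,240 + $4,320 = $81,560
Administrative surcharge: 20% of $81,560 = $16,312
Total penalty: $81,560 + $16,312 = $97,872
Minimum $41,920: $97,872 meets the minimum, no increase.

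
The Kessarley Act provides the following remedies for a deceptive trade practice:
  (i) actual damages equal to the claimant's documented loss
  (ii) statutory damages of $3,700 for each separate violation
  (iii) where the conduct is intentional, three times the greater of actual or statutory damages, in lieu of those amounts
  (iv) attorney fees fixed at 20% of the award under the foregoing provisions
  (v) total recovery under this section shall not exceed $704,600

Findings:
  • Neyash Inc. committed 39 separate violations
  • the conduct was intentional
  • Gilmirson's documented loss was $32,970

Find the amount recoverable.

$519,480

Statutory damages: 39 × $3,700 = $144,300
Greater of actual damages ($32,970) or statutory damages ($144,300): $144,300
Trebled: 3 × $144,300 = $432,900
Attorney fees: 20% of $432,900 = $86,580
Total before cap: $432,900 + $86,580 = $519,480
Cap at $704,600: $519,480 is within the cap, no reduction.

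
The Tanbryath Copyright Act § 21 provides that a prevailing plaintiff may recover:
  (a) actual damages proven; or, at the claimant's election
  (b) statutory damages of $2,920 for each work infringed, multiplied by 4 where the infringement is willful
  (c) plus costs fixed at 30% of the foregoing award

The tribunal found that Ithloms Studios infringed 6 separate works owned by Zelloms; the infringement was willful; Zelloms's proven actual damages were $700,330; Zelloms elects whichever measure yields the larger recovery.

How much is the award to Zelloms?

$910,429

Statutory damages: 6 × $2,920 = $17,520
Multiplied by 4: 4 × $17,520 = $70,080
Greater of actual damages ($700,330) or enhanced statutory damages ($70,080): $700,330
Costs: 30% of $700,330 = $210,099
Award plus costs: $700,330 + $210,099 = $910,429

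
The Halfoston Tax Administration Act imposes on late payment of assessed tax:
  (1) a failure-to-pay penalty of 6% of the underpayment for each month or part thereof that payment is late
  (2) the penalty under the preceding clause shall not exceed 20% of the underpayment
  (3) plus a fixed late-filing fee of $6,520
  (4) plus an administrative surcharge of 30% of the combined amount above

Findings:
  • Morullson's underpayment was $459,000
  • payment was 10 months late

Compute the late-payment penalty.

Accrued rate: 6% × 10 = 60%, capped at 20% → 20%
Failure-to-pay penalty: 20% of $459,000 = $91,800
Penalty before surcharge: $91,800 + $6,520 = $98,320
Administrative surcharge: 30% of $98,320 = $29,496
Total penalty: $98,320 + $29,496 = $127,816

Penalty: $127,816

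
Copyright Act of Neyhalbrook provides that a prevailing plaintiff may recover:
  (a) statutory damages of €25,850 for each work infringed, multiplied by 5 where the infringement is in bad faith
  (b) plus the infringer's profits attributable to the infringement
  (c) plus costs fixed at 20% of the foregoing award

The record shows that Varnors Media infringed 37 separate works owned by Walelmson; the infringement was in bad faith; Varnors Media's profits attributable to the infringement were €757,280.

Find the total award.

€6,647,436

Statutory damages: 37 × €25,850 = €956,450
Multiplied by 5: 5 × €956,450 = €4,782,250
Combined award: €4,782,250 + €757,280 = €5,539,530
Costs: 20% of €5,539,530 = €1,107,906
Award plus costs: €5,539,530 + €1,107,906 = €6,647,436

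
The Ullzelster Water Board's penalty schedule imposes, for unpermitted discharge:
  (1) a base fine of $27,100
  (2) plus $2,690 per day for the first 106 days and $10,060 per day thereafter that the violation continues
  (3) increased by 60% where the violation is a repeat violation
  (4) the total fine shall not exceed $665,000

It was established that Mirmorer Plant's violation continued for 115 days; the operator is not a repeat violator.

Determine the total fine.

First 106 days: 106 × $2,690 = $285,140
Remaining days: (115 − 106) × $10,060 = $90,540
Per-day component: $285,140 + $90,540 = $375,680
Base plus per-day: $27,100 + $375,680 = $402,780
The operator is not a repeat violator: no 60% increase.
Cap at $665,000: $402,780 is within the cap, no reduction.

$402,780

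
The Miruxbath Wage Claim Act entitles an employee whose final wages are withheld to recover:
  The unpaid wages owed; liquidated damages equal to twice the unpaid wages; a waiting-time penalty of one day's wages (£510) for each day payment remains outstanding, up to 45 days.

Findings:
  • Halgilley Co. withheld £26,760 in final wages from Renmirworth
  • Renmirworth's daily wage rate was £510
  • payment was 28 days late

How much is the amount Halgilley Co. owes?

Doubled: 2 × £26,760 = £53,520
Penalty days: min(28, 45) = 28
Waiting-time penalty: 28 × £510 = £14,280
Total award: £26,760 + £53,520 + £14,280 = £94,560

£94,560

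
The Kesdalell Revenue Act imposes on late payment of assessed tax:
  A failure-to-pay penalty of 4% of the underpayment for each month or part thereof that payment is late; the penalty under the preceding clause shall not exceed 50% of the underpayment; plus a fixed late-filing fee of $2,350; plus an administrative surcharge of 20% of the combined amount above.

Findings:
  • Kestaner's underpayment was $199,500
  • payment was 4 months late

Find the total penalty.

Accrued rate: 4% × 4 = 16%, capped at 50% → 16%
Failure-to-pay penalty: 16% of $199,500 = $31,920
Penalty before surcharge: $31,920 + $2,350 = $34,270
Administrative surcharge: 20% of $34,270 = $6,854
Total penalty: $34,270 + $6,854 = $41,124

$41,124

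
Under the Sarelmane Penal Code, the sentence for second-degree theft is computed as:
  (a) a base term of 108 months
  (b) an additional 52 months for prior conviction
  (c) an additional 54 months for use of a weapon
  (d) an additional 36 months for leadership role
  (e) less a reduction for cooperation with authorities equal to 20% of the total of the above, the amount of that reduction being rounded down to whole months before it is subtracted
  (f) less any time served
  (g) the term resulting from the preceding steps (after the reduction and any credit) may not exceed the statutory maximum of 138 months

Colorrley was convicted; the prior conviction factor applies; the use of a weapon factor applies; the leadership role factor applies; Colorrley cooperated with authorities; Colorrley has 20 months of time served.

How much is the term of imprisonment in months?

Prior conviction enhancement: +52 months
Use of a weapon enhancement: +54 months
Leadership role enhancement: +36 months
Adjusted term: 108 months + 52 months + 54 months + 36 months = 250 months
Cooperation with authorities reduction: 20% of 250 months = 50 months (rounded down)
After reduction: 250 − 50 = 200 months
Less time served: 200 months − 20 months = 180 months
Cap at 138 months: 180 months exceeds the cap → 138 months

138 months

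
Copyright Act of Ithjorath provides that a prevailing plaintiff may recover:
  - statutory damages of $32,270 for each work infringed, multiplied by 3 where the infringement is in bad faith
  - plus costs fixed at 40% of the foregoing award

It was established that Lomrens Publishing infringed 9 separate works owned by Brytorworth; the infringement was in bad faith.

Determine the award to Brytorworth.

$1,219,806

Statutory damages: 9 × $32,270 = $290,430
Trebled: 3 × $290,430 = $871,290
Costs: 40% of $871,290 = $348,516
Award plus costs: $871,290 + $348,516 = $1,219,806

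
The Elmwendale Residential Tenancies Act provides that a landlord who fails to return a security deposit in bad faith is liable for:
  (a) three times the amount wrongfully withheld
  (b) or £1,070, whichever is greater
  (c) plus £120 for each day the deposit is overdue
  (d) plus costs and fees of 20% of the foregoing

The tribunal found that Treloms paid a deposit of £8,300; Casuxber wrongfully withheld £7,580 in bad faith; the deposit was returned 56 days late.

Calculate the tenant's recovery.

Recovery: £35,352

Trebled: 3 × £7,580 = £22,740
Minimum £1,070: £22,740 meets the minimum, no increase.
Late-return penalty: 56 × £120 = £6,720
Damages plus late penalty: £22,740 + £6,720 = £29,460
Costs and fees: 20% of £29,460 = £5,892
Total recovery: £29,460 + £5,892 = £35,352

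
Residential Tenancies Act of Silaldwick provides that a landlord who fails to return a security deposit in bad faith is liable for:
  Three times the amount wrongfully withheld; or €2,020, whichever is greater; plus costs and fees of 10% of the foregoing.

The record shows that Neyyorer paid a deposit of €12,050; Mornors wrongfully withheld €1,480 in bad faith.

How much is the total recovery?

Recovery: €4,884

Trebled: 3 × €1,480 = €4,440
Minimum €2,020: €4,440 meets the minimum, no increase.
Costs and fees: 10% of €4,440 = €444
Total recovery: €4,440 + €444 = €4,884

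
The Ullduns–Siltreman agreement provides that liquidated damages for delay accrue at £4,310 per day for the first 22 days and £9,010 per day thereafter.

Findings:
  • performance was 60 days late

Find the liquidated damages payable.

First 22 days: 22 × £4,310 = £94,820
Remaining days: (60 − 22) × £9,010 = £342,380
Accrued per-day damages: £94,820 + £342,380 = £437,200

£437,200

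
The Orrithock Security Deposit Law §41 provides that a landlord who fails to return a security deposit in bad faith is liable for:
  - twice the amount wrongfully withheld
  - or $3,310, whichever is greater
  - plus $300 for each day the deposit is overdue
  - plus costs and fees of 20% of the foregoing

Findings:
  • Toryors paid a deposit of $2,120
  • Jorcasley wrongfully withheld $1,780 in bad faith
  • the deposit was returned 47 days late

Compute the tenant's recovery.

Recovery: $21,192

Doubled: 2 × $1,780 = $3,560
Minimum $3,310: $3,560 meets the minimum, no increase.
Late-return penalty: 47 × $300 = $14,100
Damages plus late penalty: $3,560 + $14,100 = $17,660
Costs and fees: 20% of $17,660 = $3,532
Total recovery: $17,660 + $3,532 = $21,192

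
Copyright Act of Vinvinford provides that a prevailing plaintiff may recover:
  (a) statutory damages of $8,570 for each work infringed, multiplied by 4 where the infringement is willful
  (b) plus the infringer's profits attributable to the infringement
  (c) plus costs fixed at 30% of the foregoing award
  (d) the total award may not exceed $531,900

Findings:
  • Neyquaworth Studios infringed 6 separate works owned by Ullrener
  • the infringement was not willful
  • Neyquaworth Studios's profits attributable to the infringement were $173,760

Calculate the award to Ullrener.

$292,734

Statutory damages: 6 × $8,570 = $51,420
Infringement not willful: no ×4 enhancement.
Combined award: $51,420 + $173,760 = $225,180
Costs: 30% of $225,180 = $67,554
Award plus costs: $225,180 + $67,554 = $292,734
Cap at $531,900: $292,734 is within the cap, no reduction.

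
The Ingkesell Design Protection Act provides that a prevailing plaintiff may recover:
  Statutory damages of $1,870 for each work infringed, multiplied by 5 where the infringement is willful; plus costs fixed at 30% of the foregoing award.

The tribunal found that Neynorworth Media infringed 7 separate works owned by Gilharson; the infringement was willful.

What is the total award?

$85,085

Statutory damages: 7 × $1,870 = $13,090
Multiplied by 5: 5 × $13,090 = $65,450
Costs: 30% of $65,450 = $19,635
Award plus costs: $65,450 + $19,635 = $85,085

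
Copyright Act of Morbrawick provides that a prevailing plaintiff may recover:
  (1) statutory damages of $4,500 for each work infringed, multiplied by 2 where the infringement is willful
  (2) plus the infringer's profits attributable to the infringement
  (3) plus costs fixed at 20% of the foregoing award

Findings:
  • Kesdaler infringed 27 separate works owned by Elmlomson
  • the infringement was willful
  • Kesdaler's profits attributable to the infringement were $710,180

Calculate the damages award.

Award: $1,143,816

Statutory damages: 27 × $4,500 = $121,500
Doubled: 2 × $121,500 = $243,000
Combined award: $243,000 + $710,180 = $953,180
Costs: 20% of $953,180 = $190,636
Award plus costs: $953,180 + $190,636 = $1,143,816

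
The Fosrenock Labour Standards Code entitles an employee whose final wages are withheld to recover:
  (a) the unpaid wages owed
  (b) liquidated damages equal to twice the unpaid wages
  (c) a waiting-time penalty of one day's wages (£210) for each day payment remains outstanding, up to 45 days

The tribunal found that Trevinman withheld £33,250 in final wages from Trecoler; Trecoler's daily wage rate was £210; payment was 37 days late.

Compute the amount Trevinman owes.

Doubled: 2 × £33,250 = £66,500
Penalty days: min(37, 45) = 37
Waiting-time penalty: 37 × £210 = £7,770
Total award: £33,250 + £66,500 + £7,770 = £107,520

£107,520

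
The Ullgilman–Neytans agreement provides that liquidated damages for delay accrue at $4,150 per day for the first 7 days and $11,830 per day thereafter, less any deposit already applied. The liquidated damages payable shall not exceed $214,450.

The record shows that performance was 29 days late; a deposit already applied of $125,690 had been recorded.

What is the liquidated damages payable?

$163,620

First 7 days: 7 × $4,150 = $29,050
Remaining days: (29 − 7) × $11,830 = $260,260
Accrued per-day damages: $29,050 + $260,260 = $289,310
Less deposit already applied: $289,310 − $125,690 = $163,620
Cap at $214,450: $163,620 is within the cap, no reduction.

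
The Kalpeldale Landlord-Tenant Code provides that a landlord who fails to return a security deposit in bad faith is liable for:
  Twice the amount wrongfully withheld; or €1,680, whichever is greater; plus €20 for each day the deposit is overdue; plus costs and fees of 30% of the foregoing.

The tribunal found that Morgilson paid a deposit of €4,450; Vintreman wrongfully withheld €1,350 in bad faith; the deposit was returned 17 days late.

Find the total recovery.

€3,952

Doubled: 2 × €1,350 = €2,700
Minimum €1,680: €2,700 meets the minimum, no increase.
Late-return penalty: 17 × €20 = €340
Damages plus late penalty: €2,700 + €340 = €3,040
Costs and fees: 30% of €3,040 = €912
Total recovery: €3,040 + €912 = €3,952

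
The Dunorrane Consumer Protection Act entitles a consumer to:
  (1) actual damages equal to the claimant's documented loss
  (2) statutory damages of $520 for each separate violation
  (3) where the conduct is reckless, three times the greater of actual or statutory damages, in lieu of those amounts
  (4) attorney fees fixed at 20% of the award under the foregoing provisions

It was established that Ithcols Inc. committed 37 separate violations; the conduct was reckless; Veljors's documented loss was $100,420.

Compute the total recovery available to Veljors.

Statutory damages: 37 × $520 = $19,240
Greater of actual damages ($100,420) or statutory damages ($19,240): $100,420
Trebled: 3 × $100,420 = $301,260
Attorney fees: 20% of $301,260 = $60,252
Total recovery: $301,260 + $60,252 = $361,512

$361,512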